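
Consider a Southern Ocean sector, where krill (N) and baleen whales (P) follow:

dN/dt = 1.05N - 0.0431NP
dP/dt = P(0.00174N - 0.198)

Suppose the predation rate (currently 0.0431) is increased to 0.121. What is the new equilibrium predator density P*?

At the interior fixed point, setting dN/dt = 0 with N > 0 fixes P* = (prey growth rate)/(NP coefficient) — independent of the other coefficients.
With the change, P* = 1.05/0.121 = 8.68; it falls from 24.4.

P* ≈ 8.68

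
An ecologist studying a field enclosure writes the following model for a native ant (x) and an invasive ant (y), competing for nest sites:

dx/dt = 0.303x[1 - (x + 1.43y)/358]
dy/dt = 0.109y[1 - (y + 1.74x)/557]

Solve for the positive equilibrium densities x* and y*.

x* ≈ 295, y* ≈ 44.3

Setting both brackets to zero gives the nullclines x + 1.43y = 358 and 1.74x + y = 557.
Substituting y = 557 - 1.74x into the first: x(1 - 1.43·1.74) = 358 - 1.43·557.
So x* = -439/-1.49 = 295, and then y* = 557 - 1.74·295 = 44.3.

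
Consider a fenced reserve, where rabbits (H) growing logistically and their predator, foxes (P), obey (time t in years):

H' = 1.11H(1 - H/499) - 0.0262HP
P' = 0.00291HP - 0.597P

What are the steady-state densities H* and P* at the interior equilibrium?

From dP/dt = 0 with P > 0: 0.00291H* = 0.597, so H* = 205.
Substitute into dH/dt = 0: 1.11(1 - 205/499) = 0.0262P*.
The bracket is 0.589, giving P* = 0.654/0.0262 = 24.9.

H* ≈ 205, P* ≈ 24.9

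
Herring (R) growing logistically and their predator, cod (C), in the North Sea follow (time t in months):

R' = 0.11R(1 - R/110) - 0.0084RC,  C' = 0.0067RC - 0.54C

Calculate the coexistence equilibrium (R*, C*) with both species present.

R* ≈ 80.6, C* ≈ 3.5

From dC/dt = 0 with C > 0: 0.0067R* = 0.54, so R* = 80.6.
Substitute into dR/dt = 0: 0.11(1 - 80.6/110) = 0.0084C*.
The bracket is 0.267, giving C* = 0.0294/0.0084 = 3.5.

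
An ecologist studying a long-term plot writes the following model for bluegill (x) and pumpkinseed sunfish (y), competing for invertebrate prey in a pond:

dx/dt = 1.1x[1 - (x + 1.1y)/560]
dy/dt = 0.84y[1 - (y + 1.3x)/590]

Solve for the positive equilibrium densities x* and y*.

Setting both brackets to zero gives the nullclines x + 1.1y = 560 and 1.3x + y = 590.
Substituting y = 590 - 1.3x into the first: x(1 - 1.1·1.3) = 560 - 1.1·590.
So x* = -89/-0.43 = 207, and then y* = 590 - 1.3·207 = 321.

x* ≈ 207, y* ≈ 321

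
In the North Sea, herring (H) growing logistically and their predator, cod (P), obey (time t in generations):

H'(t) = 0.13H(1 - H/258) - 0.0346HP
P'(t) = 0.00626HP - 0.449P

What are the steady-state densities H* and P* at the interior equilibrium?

H* ≈ 71.7, P* ≈ 2.71

From dP/dt = 0 with P > 0: 0.00626H* = 0.449, so H* = 71.7.
Substitute into dH/dt = 0: 0.13(1 - 71.7/258) = 0.0346P*.
The bracket is 0.722, giving P* = 0.0939/0.0346 = 2.71.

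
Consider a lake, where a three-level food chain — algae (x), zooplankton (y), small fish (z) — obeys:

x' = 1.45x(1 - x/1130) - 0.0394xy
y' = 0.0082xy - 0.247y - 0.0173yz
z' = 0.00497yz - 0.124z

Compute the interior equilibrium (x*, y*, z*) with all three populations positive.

From dz/dt = 0: 0.00497y* = 0.124, so y* = 24.9.
From dx/dt = 0: 1.45(1 - x*/1130) = 0.0394·24.9, giving x* = 1130·(1 - 0.678) = 364.
From dy/dt = 0: 0.0082·364 - 0.247 = 0.0173z*, so z* = 2.74/0.0173 = 158.

x* ≈ 364, y* ≈ 24.9, z* ≈ 158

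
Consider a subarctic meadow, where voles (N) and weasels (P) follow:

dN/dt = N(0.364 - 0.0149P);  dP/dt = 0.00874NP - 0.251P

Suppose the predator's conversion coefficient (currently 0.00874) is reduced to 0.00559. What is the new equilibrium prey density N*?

N* ≈ 44.9

At the interior fixed point, setting dP/dt = 0 with P > 0 fixes N* = (predator death rate)/(NP coefficient) — independent of the other coefficients.
With the change, N* = 0.251/0.00559 = 44.9; it rises from 28.7.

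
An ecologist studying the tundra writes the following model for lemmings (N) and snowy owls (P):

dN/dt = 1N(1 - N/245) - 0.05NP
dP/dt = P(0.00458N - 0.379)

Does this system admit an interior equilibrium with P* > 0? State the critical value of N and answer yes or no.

The predator equation gives dP/dt > 0 only when N > 0.379/0.00458 = 82.8.
Without the predator, N → K = 245. Since 245 > 82.8, the predator can invade and persist.

Threshold N = 82.8; K > 82.8, so yes, the predator persists.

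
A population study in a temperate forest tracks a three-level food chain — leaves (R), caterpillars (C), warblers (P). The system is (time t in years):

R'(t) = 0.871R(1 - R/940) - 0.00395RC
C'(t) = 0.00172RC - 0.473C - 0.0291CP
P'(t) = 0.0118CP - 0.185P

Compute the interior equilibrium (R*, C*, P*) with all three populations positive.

From dP/dt = 0: 0.0118C* = 0.185, so C* = 15.7.
From dR/dt = 0: 0.871(1 - R*/940) = 0.00395·15.7, giving R* = 940·(1 - 0.0711) = 873.
From dC/dt = 0: 0.00172·873 - 0.473 = 0.0291P*, so P* = 1.03/0.0291 = 35.4.

R* ≈ 873, C* ≈ 15.7, P* ≈ 35.4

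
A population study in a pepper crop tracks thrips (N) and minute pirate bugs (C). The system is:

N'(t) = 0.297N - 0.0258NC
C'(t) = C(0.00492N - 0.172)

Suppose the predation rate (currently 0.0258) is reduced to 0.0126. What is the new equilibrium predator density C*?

At the interior fixed point, setting dN/dt = 0 with N > 0 fixes C* = (prey growth rate)/(NC coefficient) — independent of the other coefficients.
With the change, C* = 0.297/0.0126 = 23.6; it rises from 11.5.

C* ≈ 23.6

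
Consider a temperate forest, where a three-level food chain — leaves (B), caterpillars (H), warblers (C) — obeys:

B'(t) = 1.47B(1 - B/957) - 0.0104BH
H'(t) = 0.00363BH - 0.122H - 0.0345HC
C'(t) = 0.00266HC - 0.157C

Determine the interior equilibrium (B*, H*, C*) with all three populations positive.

From dC/dt = 0: 0.00266H* = 0.157, so H* = 59.
From dB/dt = 0: 1.47(1 - B*/957) = 0.0104·59, giving B* = 957·(1 - 0.418) = 557.
From dH/dt = 0: 0.00363·557 - 0.122 = 0.0345C*, so C* = 1.9/0.0345 = 55.1.

B* ≈ 557, H* ≈ 59, C* ≈ 55.1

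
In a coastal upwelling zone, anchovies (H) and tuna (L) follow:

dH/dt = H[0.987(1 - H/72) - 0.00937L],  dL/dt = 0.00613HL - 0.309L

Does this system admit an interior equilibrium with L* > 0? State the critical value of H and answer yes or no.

Threshold H = 50.4; K > 50.4, so yes, the predator persists.

The predator equation gives dL/dt > 0 only when H > 0.309/0.00613 = 50.4.
Without the predator, H → K = 72. Since 72 > 50.4, the predator can invade and persist.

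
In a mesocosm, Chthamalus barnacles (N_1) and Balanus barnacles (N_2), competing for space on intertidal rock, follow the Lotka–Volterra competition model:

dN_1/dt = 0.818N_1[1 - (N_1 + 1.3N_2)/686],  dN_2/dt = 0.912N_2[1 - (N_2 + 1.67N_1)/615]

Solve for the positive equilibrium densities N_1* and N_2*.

Setting both brackets to zero gives the nullclines N_1 + 1.3N_2 = 686 and 1.67N_1 + N_2 = 615.
Substituting N_2 = 615 - 1.67N_1 into the first: N_1(1 - 1.3·1.67) = 686 - 1.3·615.
So N_1* = -114/-1.17 = 96.9, and then N_2* = 615 - 1.67·96.9 = 453.

N_1* ≈ 96.9, N_2* ≈ 453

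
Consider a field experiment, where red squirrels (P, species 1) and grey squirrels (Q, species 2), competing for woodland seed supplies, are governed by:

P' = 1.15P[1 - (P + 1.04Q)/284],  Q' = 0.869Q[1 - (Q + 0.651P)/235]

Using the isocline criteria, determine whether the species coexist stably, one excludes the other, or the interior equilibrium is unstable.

stable coexistence

Compare the nullcline intercepts: K1/α12 = 284/1.04 = 273 > K2 = 235; K2/α21 = 235/0.651 = 361 > K1 = 284.
Since both inequalities hold, each species can invade when rare, so the interior equilibrium is stable.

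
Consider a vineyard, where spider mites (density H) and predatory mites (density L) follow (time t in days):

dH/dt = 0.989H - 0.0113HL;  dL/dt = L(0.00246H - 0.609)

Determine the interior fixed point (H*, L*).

Set dL/dt = 0 with L > 0: 0.00246H - 0.609 = 0, so H* = 0.609/0.00246 = 248.
Set dH/dt = 0 with H > 0: 0.989 - 0.0113L = 0, so L* = 0.989/0.0113 = 87.5.

H* ≈ 248, L* ≈ 87.5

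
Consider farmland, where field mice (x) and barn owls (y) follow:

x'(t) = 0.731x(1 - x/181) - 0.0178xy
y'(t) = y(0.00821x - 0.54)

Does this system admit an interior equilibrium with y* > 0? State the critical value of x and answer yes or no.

The predator equation gives dy/dt > 0 only when x > 0.54/0.00821 = 65.8.
Without the predator, x → K = 181. Since 181 > 65.8, the predator can invade and persist.

Threshold x = 65.8; K > 65.8, so yes, the predator persists.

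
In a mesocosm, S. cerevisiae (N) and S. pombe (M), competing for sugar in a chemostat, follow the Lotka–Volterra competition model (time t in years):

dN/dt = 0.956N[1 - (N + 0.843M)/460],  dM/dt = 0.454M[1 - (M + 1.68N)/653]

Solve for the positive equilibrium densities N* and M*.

Setting both brackets to zero gives the nullclines N + 0.843M = 460 and 1.68N + M = 653.
Substituting M = 653 - 1.68N into the first: N(1 - 0.843·1.68) = 460 - 0.843·653.
So N* = -90.5/-0.416 = 217, and then M* = 653 - 1.68·217 = 288.

N* ≈ 217, M* ≈ 288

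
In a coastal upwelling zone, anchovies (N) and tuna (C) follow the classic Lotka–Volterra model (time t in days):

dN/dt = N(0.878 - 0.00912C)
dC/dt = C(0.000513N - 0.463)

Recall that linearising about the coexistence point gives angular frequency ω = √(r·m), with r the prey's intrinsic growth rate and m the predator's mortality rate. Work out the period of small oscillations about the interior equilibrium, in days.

T ≈ 9.85 days

Here r = 0.878 and m = 0.463, so r·m = 0.407.
ω = √0.407 = 0.638 per day, hence T = 2π/ω ≈ 9.85 days.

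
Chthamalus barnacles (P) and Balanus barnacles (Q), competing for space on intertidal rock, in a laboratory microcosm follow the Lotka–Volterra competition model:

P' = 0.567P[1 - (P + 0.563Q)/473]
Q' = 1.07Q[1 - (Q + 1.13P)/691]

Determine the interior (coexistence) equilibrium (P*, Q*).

P* ≈ 231, Q* ≈ 430

Setting both brackets to zero gives the nullclines P + 0.563Q = 473 and 1.13P + Q = 691.
Substituting Q = 691 - 1.13P into the first: P(1 - 0.563·1.13) = 473 - 0.563·691.
So P* = 84/0.364 = 231, and then Q* = 691 - 1.13·231 = 430.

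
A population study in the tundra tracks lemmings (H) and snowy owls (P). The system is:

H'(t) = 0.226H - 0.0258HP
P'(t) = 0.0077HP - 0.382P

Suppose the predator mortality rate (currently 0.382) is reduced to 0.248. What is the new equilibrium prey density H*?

At the interior fixed point, setting dP/dt = 0 with P > 0 fixes H* = (predator death rate)/(HP coefficient) — independent of the other coefficients.
With the change, H* = 0.248/0.0077 = 32.2; it falls from 49.6.

H* ≈ 32.2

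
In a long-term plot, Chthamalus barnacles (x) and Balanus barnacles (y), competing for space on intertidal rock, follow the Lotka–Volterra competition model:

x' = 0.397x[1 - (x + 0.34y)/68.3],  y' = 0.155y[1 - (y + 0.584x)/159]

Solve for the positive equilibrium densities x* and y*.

Setting both brackets to zero gives the nullclines x + 0.34y = 68.3 and 0.584x + y = 159.
Substituting y = 159 - 0.584x into the first: x(1 - 0.34·0.584) = 68.3 - 0.34·159.
So x* = 14.2/0.801 = 17.8, and then y* = 159 - 0.584·17.8 = 149.

x* ≈ 17.8, y* ≈ 149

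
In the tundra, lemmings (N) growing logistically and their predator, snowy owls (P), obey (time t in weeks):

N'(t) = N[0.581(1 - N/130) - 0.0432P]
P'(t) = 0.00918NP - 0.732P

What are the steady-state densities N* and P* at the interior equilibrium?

N* ≈ 79.7, P* ≈ 5.2

From dP/dt = 0 with P > 0: 0.00918N* = 0.732, so N* = 79.7.
Substitute into dN/dt = 0: 0.581(1 - 79.7/130) = 0.0432P*.
The bracket is 0.387, giving P* = 0.225/0.0432 = 5.2.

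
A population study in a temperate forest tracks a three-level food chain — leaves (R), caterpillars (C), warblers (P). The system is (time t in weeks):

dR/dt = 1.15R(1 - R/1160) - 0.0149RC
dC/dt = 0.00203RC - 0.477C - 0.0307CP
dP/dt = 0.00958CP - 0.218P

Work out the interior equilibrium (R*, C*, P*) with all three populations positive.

From dP/dt = 0: 0.00958C* = 0.218, so C* = 22.8.
From dR/dt = 0: 1.15(1 - R*/1160) = 0.0149·22.8, giving R* = 1160·(1 - 0.295) = 818.
From dC/dt = 0: 0.00203·818 - 0.477 = 0.0307P*, so P* = 1.18/0.0307 = 38.6.

R* ≈ 818, C* ≈ 22.8, P* ≈ 38.6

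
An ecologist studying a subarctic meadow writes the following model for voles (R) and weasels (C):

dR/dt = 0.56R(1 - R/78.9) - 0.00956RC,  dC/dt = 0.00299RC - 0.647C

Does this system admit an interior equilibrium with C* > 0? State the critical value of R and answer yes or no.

The predator equation gives dC/dt > 0 only when R > 0.647/0.00299 = 216.
Without the predator, R → K = 78.9. Since 78.9 < 216, the predator cannot invade.

Threshold R = 216; K < 216, so no, the predator goes extinct.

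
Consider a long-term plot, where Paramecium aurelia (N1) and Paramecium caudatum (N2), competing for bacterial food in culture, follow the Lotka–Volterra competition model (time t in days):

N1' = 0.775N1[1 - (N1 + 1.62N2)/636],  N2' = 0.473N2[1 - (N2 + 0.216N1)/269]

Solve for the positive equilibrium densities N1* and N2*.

N1* ≈ 308, N2* ≈ 202

Setting both brackets to zero gives the nullclines N1 + 1.62N2 = 636 and 0.216N1 + N2 = 269.
Substituting N2 = 269 - 0.216N1 into the first: N1(1 - 1.62·0.216) = 636 - 1.62·269.
So N1* = 200/0.65 = 308, and then N2* = 269 - 0.216·308 = 202.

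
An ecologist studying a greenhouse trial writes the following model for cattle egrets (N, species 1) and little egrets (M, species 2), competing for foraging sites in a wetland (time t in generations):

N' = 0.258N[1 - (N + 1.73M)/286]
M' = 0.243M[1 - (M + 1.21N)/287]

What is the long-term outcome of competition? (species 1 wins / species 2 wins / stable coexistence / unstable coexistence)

Compare the nullcline intercepts: K1/α12 = 286/1.73 = 165 < K2 = 287; K2/α21 = 287/1.21 = 237 < K1 = 286.
Since both are reversed, neither can invade when rare; the interior point is a saddle.

unstable coexistence (outcome depends on initial conditions)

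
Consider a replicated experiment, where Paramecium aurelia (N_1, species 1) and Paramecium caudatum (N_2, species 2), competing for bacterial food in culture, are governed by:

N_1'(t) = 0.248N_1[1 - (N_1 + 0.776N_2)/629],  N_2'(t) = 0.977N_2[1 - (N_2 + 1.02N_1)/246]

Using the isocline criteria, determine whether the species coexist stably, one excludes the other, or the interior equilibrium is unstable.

Compare the nullcline intercepts: K1/α12 = 629/0.776 = 811 > K2 = 246; K2/α21 = 246/1.02 = 241 < K1 = 629.
Since the inequalities point opposite ways, species 1 can invade but species 2 cannot.

species 1 excludes species 2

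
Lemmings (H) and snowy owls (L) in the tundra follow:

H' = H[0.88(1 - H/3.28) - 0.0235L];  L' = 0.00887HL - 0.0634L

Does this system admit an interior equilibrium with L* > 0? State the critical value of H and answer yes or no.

The predator equation gives dL/dt > 0 only when H > 0.0634/0.00887 = 7.15.
Without the predator, H → K = 3.28. Since 3.28 < 7.15, the predator cannot invade.

Threshold H = 7.15; K < 7.15, so no, the predator goes extinct.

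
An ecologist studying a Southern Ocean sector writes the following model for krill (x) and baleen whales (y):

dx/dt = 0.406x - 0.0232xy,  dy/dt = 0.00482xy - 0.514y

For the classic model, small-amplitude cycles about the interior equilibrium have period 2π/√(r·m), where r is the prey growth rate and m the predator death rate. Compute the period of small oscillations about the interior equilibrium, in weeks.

T ≈ 13.8 weeks

Here r = 0.406 and m = 0.514, so r·m = 0.209.
ω = √0.209 = 0.457 per week, hence T = 2π/ω ≈ 13.8 weeks.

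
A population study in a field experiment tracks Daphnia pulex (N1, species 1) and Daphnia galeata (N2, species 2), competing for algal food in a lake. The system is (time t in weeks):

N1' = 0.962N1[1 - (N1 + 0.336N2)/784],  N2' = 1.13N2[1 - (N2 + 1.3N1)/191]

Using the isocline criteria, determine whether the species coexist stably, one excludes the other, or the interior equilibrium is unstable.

species 1 excludes species 2

Compare the nullcline intercepts: K1/α12 = 784/0.336 = 2330 > K2 = 191; K2/α21 = 191/1.3 = 147 < K1 = 784.
Since the inequalities point opposite ways, species 1 can invade but species 2 cannot.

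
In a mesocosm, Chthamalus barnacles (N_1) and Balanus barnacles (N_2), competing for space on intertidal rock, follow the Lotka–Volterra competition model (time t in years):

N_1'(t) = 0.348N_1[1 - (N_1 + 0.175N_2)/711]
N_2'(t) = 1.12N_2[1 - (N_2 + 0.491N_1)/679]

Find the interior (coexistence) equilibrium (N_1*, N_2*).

Setting both brackets to zero gives the nullclines N_1 + 0.175N_2 = 711 and 0.491N_1 + N_2 = 679.
Substituting N_2 = 679 - 0.491N_1 into the first: N_1(1 - 0.175·0.491) = 711 - 0.175·679.
So N_1* = 592/0.914 = 648, and then N_2* = 679 - 0.491·648 = 361.

N_1* ≈ 648, N_2* ≈ 361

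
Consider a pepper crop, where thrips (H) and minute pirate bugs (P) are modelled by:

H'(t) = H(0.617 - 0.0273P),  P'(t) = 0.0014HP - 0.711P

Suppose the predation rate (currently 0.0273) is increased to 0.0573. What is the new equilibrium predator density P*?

P* ≈ 10.8

At the interior fixed point, setting dH/dt = 0 with H > 0 fixes P* = (prey growth rate)/(HP coefficient) — independent of the other coefficients.
With the change, P* = 0.617/0.0573 = 10.8; it falls from 22.6.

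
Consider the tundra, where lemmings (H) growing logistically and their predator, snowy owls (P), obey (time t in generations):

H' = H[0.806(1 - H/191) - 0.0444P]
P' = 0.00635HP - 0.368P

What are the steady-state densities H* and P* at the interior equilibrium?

From dP/dt = 0 with P > 0: 0.00635H* = 0.368, so H* = 58.
Substitute into dH/dt = 0: 0.806(1 - 58/191) = 0.0444P*.
The bracket is 0.697, giving P* = 0.561/0.0444 = 12.6.

H* ≈ 58, P* ≈ 12.6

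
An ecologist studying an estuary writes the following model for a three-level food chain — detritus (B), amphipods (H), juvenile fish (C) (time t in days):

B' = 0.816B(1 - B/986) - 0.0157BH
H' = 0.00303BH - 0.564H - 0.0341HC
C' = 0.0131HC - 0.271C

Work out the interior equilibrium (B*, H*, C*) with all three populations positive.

B* ≈ 594, H* ≈ 20.7, C* ≈ 36.2

From dC/dt = 0: 0.0131H* = 0.271, so H* = 20.7.
From dB/dt = 0: 0.816(1 - B*/986) = 0.0157·20.7, giving B* = 986·(1 - 0.398) = 594.
From dH/dt = 0: 0.00303·594 - 0.564 = 0.0341C*, so C* = 1.23/0.0341 = 36.2.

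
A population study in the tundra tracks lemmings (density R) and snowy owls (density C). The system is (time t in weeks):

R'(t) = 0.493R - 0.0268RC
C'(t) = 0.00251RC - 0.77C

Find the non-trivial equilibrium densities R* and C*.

Set dC/dt = 0 with C > 0: 0.00251R - 0.77 = 0, so R* = 0.77/0.00251 = 307.
Set dR/dt = 0 with R > 0: 0.493 - 0.0268C = 0, so C* = 0.493/0.0268 = 18.4.

R* ≈ 307, C* ≈ 18.4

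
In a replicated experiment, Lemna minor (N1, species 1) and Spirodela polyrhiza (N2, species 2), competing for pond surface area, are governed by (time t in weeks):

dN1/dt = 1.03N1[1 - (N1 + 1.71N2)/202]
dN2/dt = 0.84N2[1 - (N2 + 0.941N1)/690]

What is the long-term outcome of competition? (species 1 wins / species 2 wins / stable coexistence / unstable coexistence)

species 2 excludes species 1

Compare the nullcline intercepts: K1/α12 = 202/1.71 = 118 < K2 = 690; K2/α21 = 690/0.941 = 733 > K1 = 202.
Since the inequalities point opposite ways, species 2 can invade but species 1 cannot.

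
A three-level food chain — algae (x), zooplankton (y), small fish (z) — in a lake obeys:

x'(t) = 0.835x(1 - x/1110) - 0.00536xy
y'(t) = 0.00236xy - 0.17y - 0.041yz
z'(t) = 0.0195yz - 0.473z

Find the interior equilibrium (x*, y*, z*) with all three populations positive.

x* ≈ 937, y* ≈ 24.3, z* ≈ 49.8

From dz/dt = 0: 0.0195y* = 0.473, so y* = 24.3.
From dx/dt = 0: 0.835(1 - x*/1110) = 0.00536·24.3, giving x* = 1110·(1 - 0.156) = 937.
From dy/dt = 0: 0.00236·937 - 0.17 = 0.041z*, so z* = 2.04/0.041 = 49.8.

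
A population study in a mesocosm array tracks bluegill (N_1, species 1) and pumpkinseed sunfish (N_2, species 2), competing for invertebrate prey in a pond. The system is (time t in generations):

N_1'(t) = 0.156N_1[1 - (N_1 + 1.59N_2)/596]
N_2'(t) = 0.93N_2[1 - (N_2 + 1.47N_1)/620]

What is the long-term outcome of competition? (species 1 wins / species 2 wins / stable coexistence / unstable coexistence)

Compare the nullcline intercepts: K1/α12 = 596/1.59 = 375 < K2 = 620; K2/α21 = 620/1.47 = 422 < K1 = 596.
Since both are reversed, neither can invade when rare; the interior point is a saddle.

unstable coexistence (outcome depends on initial conditions)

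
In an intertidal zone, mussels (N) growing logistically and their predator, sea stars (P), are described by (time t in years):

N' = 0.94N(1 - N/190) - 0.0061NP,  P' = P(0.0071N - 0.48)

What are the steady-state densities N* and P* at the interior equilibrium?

From dP/dt = 0 with P > 0: 0.0071N* = 0.48, so N* = 67.6.
Substitute into dN/dt = 0: 0.94(1 - 67.6/190) = 0.0061P*.
The bracket is 0.644, giving P* = 0.606/0.0061 = 99.3.

N* ≈ 67.6, P* ≈ 99.3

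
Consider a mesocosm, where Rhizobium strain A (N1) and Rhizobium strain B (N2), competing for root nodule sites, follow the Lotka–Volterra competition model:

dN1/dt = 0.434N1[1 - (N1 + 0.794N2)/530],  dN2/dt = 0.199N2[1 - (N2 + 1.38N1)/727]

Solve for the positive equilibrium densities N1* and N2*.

N1* ≈ 494, N2* ≈ 46

Setting both brackets to zero gives the nullclines N1 + 0.794N2 = 530 and 1.38N1 + N2 = 727.
Substituting N2 = 727 - 1.38N1 into the first: N1(1 - 0.794·1.38) = 530 - 0.794·727.
So N1* = -47.2/-0.0957 = 494, and then N2* = 727 - 1.38·494 = 46.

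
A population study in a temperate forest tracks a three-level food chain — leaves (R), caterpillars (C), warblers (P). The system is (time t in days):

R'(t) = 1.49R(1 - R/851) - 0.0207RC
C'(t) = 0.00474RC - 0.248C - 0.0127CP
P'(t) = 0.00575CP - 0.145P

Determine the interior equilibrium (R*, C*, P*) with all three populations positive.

R* ≈ 553, C* ≈ 25.2, P* ≈ 187

From dP/dt = 0: 0.00575C* = 0.145, so C* = 25.2.
From dR/dt = 0: 1.49(1 - R*/851) = 0.0207·25.2, giving R* = 851·(1 - 0.35) = 553.
From dC/dt = 0: 0.00474·553 - 0.248 = 0.0127P*, so P* = 2.37/0.0127 = 187.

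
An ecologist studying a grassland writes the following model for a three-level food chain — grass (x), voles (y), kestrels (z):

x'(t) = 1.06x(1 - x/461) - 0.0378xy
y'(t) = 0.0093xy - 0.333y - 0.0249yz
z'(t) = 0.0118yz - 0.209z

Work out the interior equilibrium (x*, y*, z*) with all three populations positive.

x* ≈ 170, y* ≈ 17.7, z* ≈ 50.1

From dz/dt = 0: 0.0118y* = 0.209, so y* = 17.7.
From dx/dt = 0: 1.06(1 - x*/461) = 0.0378·17.7, giving x* = 461·(1 - 0.632) = 170.
From dy/dt = 0: 0.0093·170 - 0.333 = 0.0249z*, so z* = 1.25/0.0249 = 50.1.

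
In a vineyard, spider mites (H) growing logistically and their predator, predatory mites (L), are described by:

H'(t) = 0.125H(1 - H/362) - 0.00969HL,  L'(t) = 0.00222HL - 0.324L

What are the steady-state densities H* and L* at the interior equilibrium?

From dL/dt = 0 with L > 0: 0.00222H* = 0.324, so H* = 146.
Substitute into dH/dt = 0: 0.125(1 - 146/362) = 0.00969L*.
The bracket is 0.597, giving L* = 0.0746/0.00969 = 7.7.

H* ≈ 146, L* ≈ 7.7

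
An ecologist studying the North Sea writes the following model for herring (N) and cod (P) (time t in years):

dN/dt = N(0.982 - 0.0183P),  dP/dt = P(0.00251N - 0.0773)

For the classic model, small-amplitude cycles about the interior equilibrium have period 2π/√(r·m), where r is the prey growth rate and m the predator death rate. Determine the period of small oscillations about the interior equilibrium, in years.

T ≈ 22.8 years

Here r = 0.982 and m = 0.0773, so r·m = 0.0759.
ω = √0.0759 = 0.276 per year, hence T = 2π/ω ≈ 22.8 years.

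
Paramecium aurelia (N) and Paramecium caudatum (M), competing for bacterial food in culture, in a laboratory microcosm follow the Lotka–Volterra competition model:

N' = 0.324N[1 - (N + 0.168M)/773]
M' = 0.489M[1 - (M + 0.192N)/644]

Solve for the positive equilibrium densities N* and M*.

N* ≈ 687, M* ≈ 512

Setting both brackets to zero gives the nullclines N + 0.168M = 773 and 0.192N + M = 644.
Substituting M = 644 - 0.192N into the first: N(1 - 0.168·0.192) = 773 - 0.168·644.
So N* = 665/0.968 = 687, and then M* = 644 - 0.192·687 = 512.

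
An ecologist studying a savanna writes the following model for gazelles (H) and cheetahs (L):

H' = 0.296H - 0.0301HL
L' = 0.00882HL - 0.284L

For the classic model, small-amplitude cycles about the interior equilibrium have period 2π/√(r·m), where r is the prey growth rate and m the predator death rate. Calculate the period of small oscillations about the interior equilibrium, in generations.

Here r = 0.296 and m = 0.284, so r·m = 0.0841.
ω = √0.0841 = 0.29 per generation, hence T = 2π/ω ≈ 21.7 generations.

T ≈ 21.7 generations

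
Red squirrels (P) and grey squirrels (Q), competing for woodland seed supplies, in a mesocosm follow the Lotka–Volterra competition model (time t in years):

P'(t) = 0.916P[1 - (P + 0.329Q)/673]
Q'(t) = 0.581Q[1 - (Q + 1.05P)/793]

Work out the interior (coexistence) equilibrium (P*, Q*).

P* ≈ 630, Q* ≈ 132

Setting both brackets to zero gives the nullclines P + 0.329Q = 673 and 1.05P + Q = 793.
Substituting Q = 793 - 1.05P into the first: P(1 - 0.329·1.05) = 673 - 0.329·793.
So P* = 412/0.655 = 630, and then Q* = 793 - 1.05·630 = 132.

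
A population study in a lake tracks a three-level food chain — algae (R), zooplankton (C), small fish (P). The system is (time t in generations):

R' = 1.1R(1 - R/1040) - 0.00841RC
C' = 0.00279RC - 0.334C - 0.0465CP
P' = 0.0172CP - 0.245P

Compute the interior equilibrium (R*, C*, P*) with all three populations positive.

R* ≈ 927, C* ≈ 14.2, P* ≈ 48.4

From dP/dt = 0: 0.0172C* = 0.245, so C* = 14.2.
From dR/dt = 0: 1.1(1 - R*/1040) = 0.00841·14.2, giving R* = 1040·(1 - 0.109) = 927.
From dC/dt = 0: 0.00279·927 - 0.334 = 0.0465P*, so P* = 2.25/0.0465 = 48.4.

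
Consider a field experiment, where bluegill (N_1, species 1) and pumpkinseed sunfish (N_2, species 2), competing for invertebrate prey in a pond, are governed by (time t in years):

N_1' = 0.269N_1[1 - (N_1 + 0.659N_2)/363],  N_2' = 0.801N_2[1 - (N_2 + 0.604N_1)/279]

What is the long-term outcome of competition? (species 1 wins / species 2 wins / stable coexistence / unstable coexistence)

stable coexistence

Compare the nullcline intercepts: K1/α12 = 363/0.659 = 551 > K2 = 279; K2/α21 = 279/0.604 = 462 > K1 = 363.
Since both inequalities hold, each species can invade when rare, so the interior equilibrium is stable.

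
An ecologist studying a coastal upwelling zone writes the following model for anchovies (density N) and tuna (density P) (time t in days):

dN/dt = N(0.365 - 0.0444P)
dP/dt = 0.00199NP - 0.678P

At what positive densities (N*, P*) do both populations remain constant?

Set dP/dt = 0 with P > 0: 0.00199N - 0.678 = 0, so N* = 0.678/0.00199 = 341.
Set dN/dt = 0 with N > 0: 0.365 - 0.0444P = 0, so P* = 0.365/0.0444 = 8.22.

N* ≈ 341, P* ≈ 8.22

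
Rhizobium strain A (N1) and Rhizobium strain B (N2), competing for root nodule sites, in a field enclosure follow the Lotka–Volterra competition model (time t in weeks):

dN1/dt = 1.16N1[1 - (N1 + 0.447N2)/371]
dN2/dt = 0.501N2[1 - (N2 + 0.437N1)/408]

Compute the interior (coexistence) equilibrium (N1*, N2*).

N1* ≈ 234, N2* ≈ 306

Setting both brackets to zero gives the nullclines N1 + 0.447N2 = 371 and 0.437N1 + N2 = 408.
Substituting N2 = 408 - 0.437N1 into the first: N1(1 - 0.447·0.437) = 371 - 0.447·408.
So N1* = 189/0.805 = 234, and then N2* = 408 - 0.437·234 = 306.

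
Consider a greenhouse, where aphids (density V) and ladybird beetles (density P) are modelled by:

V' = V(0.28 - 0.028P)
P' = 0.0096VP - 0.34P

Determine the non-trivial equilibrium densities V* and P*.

Set dP/dt = 0 with P > 0: 0.0096V - 0.34 = 0, so V* = 0.34/0.0096 = 35.4.
Set dV/dt = 0 with V > 0: 0.28 - 0.028P = 0, so P* = 0.28/0.028 = 10.

V* ≈ 35.4, P* ≈ 10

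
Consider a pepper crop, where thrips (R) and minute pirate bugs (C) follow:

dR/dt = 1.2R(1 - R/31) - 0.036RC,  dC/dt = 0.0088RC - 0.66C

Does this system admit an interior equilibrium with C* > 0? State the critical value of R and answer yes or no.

Threshold R = 75; K < 75, so no, the predator goes extinct.

The predator equation gives dC/dt > 0 only when R > 0.66/0.0088 = 75.
Without the predator, R → K = 31. Since 31 < 75, the predator cannot invade.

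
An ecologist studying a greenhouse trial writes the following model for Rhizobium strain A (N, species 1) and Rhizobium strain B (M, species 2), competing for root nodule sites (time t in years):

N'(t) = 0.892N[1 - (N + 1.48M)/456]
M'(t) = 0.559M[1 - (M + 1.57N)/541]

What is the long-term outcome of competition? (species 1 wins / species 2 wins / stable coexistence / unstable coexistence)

Compare the nullcline intercepts: K1/α12 = 456/1.48 = 308 < K2 = 541; K2/α21 = 541/1.57 = 345 < K1 = 456.
Since both are reversed, neither can invade when rare; the interior point is a saddle.

unstable coexistence (outcome depends on initial conditions)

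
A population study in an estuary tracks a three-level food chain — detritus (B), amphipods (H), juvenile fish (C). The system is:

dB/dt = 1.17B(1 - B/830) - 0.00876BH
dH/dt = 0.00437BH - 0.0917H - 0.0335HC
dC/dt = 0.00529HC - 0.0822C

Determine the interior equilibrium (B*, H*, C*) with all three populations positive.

B* ≈ 733, H* ≈ 15.5, C* ≈ 92.9

From dC/dt = 0: 0.00529H* = 0.0822, so H* = 15.5.
From dB/dt = 0: 1.17(1 - B*/830) = 0.00876·15.5, giving B* = 830·(1 - 0.116) = 733.
From dH/dt = 0: 0.00437·733 - 0.0917 = 0.0335C*, so C* = 3.11/0.0335 = 92.9.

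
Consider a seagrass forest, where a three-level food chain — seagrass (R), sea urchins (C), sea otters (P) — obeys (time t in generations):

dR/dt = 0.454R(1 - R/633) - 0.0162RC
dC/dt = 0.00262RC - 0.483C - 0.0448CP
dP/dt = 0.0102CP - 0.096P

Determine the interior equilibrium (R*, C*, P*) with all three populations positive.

R* ≈ 420, C* ≈ 9.41, P* ≈ 13.8

From dP/dt = 0: 0.0102C* = 0.096, so C* = 9.41.
From dR/dt = 0: 0.454(1 - R*/633) = 0.0162·9.41, giving R* = 633·(1 - 0.336) = 420.
From dC/dt = 0: 0.00262·420 - 0.483 = 0.0448P*, so P* = 0.618/0.0448 = 13.8.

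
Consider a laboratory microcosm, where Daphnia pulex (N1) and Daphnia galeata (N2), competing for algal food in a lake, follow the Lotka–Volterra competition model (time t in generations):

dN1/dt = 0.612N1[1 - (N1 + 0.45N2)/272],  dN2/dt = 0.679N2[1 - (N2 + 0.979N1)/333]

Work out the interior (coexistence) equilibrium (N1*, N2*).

N1* ≈ 218, N2* ≈ 119

Setting both brackets to zero gives the nullclines N1 + 0.45N2 = 272 and 0.979N1 + N2 = 333.
Substituting N2 = 333 - 0.979N1 into the first: N1(1 - 0.45·0.979) = 272 - 0.45·333.
So N1* = 122/0.559 = 218, and then N2* = 333 - 0.979·218 = 119.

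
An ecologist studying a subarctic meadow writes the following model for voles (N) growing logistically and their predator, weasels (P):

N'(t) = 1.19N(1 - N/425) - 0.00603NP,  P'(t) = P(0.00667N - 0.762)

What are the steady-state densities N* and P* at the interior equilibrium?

From dP/dt = 0 with P > 0: 0.00667N* = 0.762, so N* = 114.
Substitute into dN/dt = 0: 1.19(1 - 114/425) = 0.00603P*.
The bracket is 0.731, giving P* = 0.87/0.00603 = 144.

N* ≈ 114, P* ≈ 144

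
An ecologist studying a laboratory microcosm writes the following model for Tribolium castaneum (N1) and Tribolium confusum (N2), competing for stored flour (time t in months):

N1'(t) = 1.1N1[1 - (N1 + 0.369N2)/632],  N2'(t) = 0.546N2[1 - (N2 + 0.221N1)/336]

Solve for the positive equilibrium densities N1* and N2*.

N1* ≈ 553, N2* ≈ 214

Setting both brackets to zero gives the nullclines N1 + 0.369N2 = 632 and 0.221N1 + N2 = 336.
Substituting N2 = 336 - 0.221N1 into the first: N1(1 - 0.369·0.221) = 632 - 0.369·336.
So N1* = 508/0.918 = 553, and then N2* = 336 - 0.221·553 = 214.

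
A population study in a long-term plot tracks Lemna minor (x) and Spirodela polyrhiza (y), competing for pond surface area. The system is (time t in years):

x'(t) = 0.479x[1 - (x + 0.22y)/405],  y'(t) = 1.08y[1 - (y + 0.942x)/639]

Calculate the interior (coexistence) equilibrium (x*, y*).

Setting both brackets to zero gives the nullclines x + 0.22y = 405 and 0.942x + y = 639.
Substituting y = 639 - 0.942x into the first: x(1 - 0.22·0.942) = 405 - 0.22·639.
So x* = 264/0.793 = 334, and then y* = 639 - 0.942·334 = 325.

x* ≈ 334, y* ≈ 325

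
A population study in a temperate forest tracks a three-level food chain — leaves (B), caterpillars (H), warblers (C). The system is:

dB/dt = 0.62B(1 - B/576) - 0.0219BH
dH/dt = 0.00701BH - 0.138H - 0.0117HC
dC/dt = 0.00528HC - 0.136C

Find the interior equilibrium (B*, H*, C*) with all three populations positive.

From dC/dt = 0: 0.00528H* = 0.136, so H* = 25.8.
From dB/dt = 0: 0.62(1 - B*/576) = 0.0219·25.8, giving B* = 576·(1 - 0.91) = 51.9.
From dH/dt = 0: 0.00701·51.9 - 0.138 = 0.0117C*, so C* = 0.226/0.0117 = 19.3.

B* ≈ 51.9, H* ≈ 25.8, C* ≈ 19.3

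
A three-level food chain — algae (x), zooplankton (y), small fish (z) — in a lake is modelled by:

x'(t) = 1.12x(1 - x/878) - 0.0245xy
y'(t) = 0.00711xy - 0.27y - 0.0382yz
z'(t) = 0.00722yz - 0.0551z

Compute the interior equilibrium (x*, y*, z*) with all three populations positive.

From dz/dt = 0: 0.00722y* = 0.0551, so y* = 7.63.
From dx/dt = 0: 1.12(1 - x*/878) = 0.0245·7.63, giving x* = 878·(1 - 0.167) = 731.
From dy/dt = 0: 0.00711·731 - 0.27 = 0.0382z*, so z* = 4.93/0.0382 = 129.

x* ≈ 731, y* ≈ 7.63, z* ≈ 129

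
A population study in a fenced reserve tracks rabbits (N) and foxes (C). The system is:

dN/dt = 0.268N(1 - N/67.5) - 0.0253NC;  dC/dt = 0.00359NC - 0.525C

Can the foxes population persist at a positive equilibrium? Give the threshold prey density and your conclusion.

Threshold N = 146; K < 146, so no, the predator goes extinct.

The predator equation gives dC/dt > 0 only when N > 0.525/0.00359 = 146.
Without the predator, N → K = 67.5. Since 67.5 < 146, the predator cannot invade.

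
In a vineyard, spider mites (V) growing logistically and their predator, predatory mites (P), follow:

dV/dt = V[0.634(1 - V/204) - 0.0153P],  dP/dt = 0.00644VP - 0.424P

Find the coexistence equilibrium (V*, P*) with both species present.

From dP/dt = 0 with P > 0: 0.00644V* = 0.424, so V* = 65.8.
Substitute into dV/dt = 0: 0.634(1 - 65.8/204) = 0.0153P*.
The bracket is 0.677, giving P* = 0.429/0.0153 = 28.1.

V* ≈ 65.8, P* ≈ 28.1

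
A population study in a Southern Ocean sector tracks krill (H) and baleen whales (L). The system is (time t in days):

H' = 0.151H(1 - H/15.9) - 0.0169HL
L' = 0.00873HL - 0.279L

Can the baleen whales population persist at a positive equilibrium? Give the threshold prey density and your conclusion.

The predator equation gives dL/dt > 0 only when H > 0.279/0.00873 = 32.
Without the predator, H → K = 15.9. Since 15.9 < 32, the predator cannot invade.

Threshold H = 32; K < 32, so no, the predator goes extinct.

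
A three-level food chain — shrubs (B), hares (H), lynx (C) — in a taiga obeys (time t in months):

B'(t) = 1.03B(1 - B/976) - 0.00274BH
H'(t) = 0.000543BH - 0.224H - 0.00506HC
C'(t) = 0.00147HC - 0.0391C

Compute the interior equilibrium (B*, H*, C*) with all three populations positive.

B* ≈ 907, H* ≈ 26.6, C* ≈ 53.1

From dC/dt = 0: 0.00147H* = 0.0391, so H* = 26.6.
From dB/dt = 0: 1.03(1 - B*/976) = 0.00274·26.6, giving B* = 976·(1 - 0.0708) = 907.
From dH/dt = 0: 0.000543·907 - 0.224 = 0.00506C*, so C* = 0.268/0.00506 = 53.1.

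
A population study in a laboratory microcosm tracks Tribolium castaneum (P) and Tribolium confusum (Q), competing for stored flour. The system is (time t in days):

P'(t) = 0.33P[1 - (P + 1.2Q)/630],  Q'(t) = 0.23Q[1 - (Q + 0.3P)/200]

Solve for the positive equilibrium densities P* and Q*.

P* ≈ 609, Q* ≈ 17.2

Setting both brackets to zero gives the nullclines P + 1.2Q = 630 and 0.3P + Q = 200.
Substituting Q = 200 - 0.3P into the first: P(1 - 1.2·0.3) = 630 - 1.2·200.
So P* = 390/0.64 = 609, and then Q* = 200 - 0.3·609 = 17.2.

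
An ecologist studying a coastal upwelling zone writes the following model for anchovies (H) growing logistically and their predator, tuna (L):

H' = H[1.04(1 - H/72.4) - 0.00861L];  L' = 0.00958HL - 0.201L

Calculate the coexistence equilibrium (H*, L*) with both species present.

H* ≈ 21, L* ≈ 85.8

From dL/dt = 0 with L > 0: 0.00958H* = 0.201, so H* = 21.
Substitute into dH/dt = 0: 1.04(1 - 21/72.4) = 0.00861L*.
The bracket is 0.71, giving L* = 0.739/0.00861 = 85.8.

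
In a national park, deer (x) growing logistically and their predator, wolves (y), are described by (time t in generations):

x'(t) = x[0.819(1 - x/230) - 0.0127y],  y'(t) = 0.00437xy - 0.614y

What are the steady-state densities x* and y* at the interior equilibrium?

x* ≈ 141, y* ≈ 25.1

From dy/dt = 0 with y > 0: 0.00437x* = 0.614, so x* = 141.
Substitute into dx/dt = 0: 0.819(1 - 141/230) = 0.0127y*.
The bracket is 0.389, giving y* = 0.319/0.0127 = 25.1.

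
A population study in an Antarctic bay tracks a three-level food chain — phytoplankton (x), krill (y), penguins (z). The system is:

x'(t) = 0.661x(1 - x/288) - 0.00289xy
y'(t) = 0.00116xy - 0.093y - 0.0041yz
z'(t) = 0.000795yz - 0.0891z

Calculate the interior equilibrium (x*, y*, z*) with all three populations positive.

x* ≈ 147, y* ≈ 112, z* ≈ 18.9

From dz/dt = 0: 0.000795y* = 0.0891, so y* = 112.
From dx/dt = 0: 0.661(1 - x*/288) = 0.00289·112, giving x* = 288·(1 - 0.49) = 147.
From dy/dt = 0: 0.00116·147 - 0.093 = 0.0041z*, so z* = 0.0774/0.0041 = 18.9.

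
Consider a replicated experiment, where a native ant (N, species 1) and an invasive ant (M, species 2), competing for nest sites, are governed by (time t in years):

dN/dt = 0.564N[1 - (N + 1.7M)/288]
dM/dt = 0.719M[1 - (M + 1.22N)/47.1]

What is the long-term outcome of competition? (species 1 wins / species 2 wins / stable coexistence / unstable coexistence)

Compare the nullcline intercepts: K1/α12 = 288/1.7 = 169 > K2 = 47.1; K2/α21 = 47.1/1.22 = 38.6 < K1 = 288.
Since the inequalities point opposite ways, species 1 can invade but species 2 cannot.

species 1 excludes species 2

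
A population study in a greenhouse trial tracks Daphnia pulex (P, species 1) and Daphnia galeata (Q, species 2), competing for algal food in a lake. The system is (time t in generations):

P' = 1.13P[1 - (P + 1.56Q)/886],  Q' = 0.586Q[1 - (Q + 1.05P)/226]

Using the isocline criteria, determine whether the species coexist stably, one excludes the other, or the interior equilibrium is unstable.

species 1 excludes species 2

Compare the nullcline intercepts: K1/α12 = 886/1.56 = 568 > K2 = 226; K2/α21 = 226/1.05 = 215 < K1 = 886.
Since the inequalities point opposite ways, species 1 can invade but species 2 cannot.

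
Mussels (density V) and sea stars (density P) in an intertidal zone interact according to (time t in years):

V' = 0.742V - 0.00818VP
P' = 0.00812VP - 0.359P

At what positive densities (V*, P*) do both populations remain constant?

V* ≈ 44.2, P* ≈ 90.7

Set dP/dt = 0 with P > 0: 0.00812V - 0.359 = 0, so V* = 0.359/0.00812 = 44.2.
Set dV/dt = 0 with V > 0: 0.742 - 0.00818P = 0, so P* = 0.742/0.00818 = 90.7.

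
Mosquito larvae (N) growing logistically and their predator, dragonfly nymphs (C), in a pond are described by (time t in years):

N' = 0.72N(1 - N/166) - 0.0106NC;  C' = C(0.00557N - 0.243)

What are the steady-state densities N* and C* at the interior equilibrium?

N* ≈ 43.6, C* ≈ 50.1

From dC/dt = 0 with C > 0: 0.00557N* = 0.243, so N* = 43.6.
Substitute into dN/dt = 0: 0.72(1 - 43.6/166) = 0.0106C*.
The bracket is 0.737, giving C* = 0.531/0.0106 = 50.1.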